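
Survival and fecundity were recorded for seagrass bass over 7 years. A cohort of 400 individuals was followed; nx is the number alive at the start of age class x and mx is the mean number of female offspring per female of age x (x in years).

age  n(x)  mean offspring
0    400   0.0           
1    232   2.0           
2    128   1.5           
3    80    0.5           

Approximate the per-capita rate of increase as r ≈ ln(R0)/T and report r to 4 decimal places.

lx = nx/n0 = nx/400: 1, 0.58, 0.32, 0.2
R0 = Σ lx·mx = 0 + 1.16 + 0.48 + 0.1 = 1.74
Σ x·lx·mx = 2.42; T = 2.42/1.74 = 1.3908…
r ≈ ln(R0)/T = ln(1.74)/1.3908… = 0.398248… → 0.3982

0.3982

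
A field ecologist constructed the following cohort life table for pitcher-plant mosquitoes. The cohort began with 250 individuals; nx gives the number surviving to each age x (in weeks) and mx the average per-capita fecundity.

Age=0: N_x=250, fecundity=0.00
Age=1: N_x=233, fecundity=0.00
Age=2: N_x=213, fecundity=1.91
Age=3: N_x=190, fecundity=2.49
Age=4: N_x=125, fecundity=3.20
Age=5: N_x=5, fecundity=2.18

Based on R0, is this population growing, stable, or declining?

lx = nx/n0 = nx/250: 1, 0.932, 0.852, 0.76, 0.5, 0.02
R0 = Σ lx·mx = 0 + 0 + 1.62732 + 1.8924 + 1.6 + 0.0436 = 5.16332
R0 > 1, so the population is growing.

growing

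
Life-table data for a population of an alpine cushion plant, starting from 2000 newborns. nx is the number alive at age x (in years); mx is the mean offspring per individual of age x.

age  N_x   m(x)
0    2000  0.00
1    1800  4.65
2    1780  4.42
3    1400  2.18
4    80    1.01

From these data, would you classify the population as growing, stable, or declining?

growing

lx = nx/n0 = nx/2000: 1, 0.9, 0.89, 0.7, 0.04
R0 = Σ lx·mx = 0 + 4.185 + 3.9338 + 1.526 + 0.0404 = 9.6852
R0 > 1, so the population is growing.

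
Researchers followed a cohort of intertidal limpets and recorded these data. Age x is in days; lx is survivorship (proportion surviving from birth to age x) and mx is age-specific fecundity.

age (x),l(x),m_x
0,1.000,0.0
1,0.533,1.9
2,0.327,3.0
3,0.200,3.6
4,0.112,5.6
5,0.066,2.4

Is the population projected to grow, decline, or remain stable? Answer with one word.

R0 = Σ lx·mx = 0 + 1.0127 + 0.981 + 0.72 + 0.6272 + 0.1584 = 3.4993
R0 > 1, so the population is growing.

growing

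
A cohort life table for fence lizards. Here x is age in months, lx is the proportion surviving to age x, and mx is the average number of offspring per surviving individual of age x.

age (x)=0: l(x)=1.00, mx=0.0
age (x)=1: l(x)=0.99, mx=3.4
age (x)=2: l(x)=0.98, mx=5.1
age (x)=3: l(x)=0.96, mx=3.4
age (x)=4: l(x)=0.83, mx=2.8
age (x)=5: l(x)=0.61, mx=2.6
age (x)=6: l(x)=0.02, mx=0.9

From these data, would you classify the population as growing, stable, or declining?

growing

R0 = Σ lx·mx = 0 + 3.366 + 4.998 + 3.264 + 2.324 + 1.586 + 0.018 = 15.556
R0 > 1, so the population is growing.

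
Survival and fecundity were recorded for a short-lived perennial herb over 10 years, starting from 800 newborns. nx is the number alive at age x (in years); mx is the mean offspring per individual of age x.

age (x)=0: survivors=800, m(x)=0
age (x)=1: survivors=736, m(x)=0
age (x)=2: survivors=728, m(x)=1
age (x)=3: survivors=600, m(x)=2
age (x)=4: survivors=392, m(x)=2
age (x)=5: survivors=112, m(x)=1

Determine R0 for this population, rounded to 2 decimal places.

3.53

lx = nx/n0 = nx/800: 1, 0.92, 0.91, 0.75, 0.49, 0.14
lx·mx by age: 0, 0, 0.91, 1.5, 0.98, 0.14
R0 = Σ lx·mx = 3.53 → 3.53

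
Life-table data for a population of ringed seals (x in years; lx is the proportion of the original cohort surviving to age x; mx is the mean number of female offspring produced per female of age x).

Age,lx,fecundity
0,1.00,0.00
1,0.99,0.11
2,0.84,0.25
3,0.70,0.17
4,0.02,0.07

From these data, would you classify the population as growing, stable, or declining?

declining

R0 = Σ lx·mx = 0 + 0.1089 + 0.21 + 0.119 + 0.0014 = 0.4393
R0 < 1, so the population is declining.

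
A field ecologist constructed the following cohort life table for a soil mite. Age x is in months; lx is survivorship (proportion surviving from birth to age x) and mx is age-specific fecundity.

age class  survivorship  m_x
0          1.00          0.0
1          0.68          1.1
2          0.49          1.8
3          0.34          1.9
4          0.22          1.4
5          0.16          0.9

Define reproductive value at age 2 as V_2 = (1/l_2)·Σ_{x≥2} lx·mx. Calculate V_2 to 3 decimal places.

4.041

lx·mx for x ≥ 2: 0.882, 0.646, 0.308, 0.144 → sum = 1.98
V_2 = 1.98 / l_2 = 1.98 / 0.49 = 4.040816… → 4.041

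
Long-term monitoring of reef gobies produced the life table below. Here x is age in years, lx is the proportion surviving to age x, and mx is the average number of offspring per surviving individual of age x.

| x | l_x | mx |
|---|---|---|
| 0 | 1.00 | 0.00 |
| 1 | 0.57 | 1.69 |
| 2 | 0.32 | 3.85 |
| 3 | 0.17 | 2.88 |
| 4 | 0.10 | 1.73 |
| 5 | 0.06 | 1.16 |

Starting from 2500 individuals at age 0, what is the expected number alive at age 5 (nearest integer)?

Expected survivors = N0 · l_5 = 2500 × 0.06 = 150 → 150

150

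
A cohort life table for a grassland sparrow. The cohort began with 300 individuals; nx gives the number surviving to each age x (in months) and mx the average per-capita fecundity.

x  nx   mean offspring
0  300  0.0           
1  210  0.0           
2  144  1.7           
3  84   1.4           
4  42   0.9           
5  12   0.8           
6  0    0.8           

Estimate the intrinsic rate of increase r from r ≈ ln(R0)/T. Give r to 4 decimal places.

0.1227

lx = nx/n0 = nx/300: 1, 0.7, 0.48, 0.28, 0.14, 0.04, 0
R0 = Σ lx·mx = 0 + 0 + 0.816 + 0.392 + 0.126 + 0.032 + 0 = 1.366
Σ x·lx·mx = 3.472; T = 3.472/1.366 = 2.54173…
r ≈ ln(R0)/T = ln(1.366)/2.54173… = 0.122707… → 0.1227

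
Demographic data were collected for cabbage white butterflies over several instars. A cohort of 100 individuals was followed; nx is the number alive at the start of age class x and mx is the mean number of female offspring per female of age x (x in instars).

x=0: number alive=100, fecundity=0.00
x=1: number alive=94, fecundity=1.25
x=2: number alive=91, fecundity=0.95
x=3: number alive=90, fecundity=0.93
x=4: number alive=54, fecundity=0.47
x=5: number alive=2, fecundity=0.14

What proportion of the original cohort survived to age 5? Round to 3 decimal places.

l_5 = n_5/n_0 = 2/100 = 0.02 → 0.020

0.020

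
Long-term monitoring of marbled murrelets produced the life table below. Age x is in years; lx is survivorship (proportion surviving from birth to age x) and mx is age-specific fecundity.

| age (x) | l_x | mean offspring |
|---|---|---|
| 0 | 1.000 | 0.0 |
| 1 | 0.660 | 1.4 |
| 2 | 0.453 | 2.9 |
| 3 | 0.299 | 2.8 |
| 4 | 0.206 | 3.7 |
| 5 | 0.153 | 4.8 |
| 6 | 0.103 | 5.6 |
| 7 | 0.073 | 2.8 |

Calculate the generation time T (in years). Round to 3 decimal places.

lx·mx: 0, 0.924, 1.3137, 0.8372, 0.7622, 0.7344, 0.5768, 0.2044 → R0 = 5.3527
x·lx·mx: 0, 0.924, 2.6274, 2.5116, 3.0488, 3.672, 3.4608, 1.4308 → Σ = 17.6754
T = 17.6754 / 5.3527 = 3.302147… → 3.302

3.302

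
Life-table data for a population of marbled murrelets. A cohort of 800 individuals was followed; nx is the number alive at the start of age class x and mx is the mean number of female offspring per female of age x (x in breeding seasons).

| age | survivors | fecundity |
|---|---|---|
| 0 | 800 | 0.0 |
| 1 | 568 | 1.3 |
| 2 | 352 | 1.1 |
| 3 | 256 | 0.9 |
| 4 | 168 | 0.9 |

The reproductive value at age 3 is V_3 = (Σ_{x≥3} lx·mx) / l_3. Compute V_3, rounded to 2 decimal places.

1.49

lx = nx/n0 = nx/800: 1, 0.71, 0.44, 0.32, 0.21
lx·mx for x ≥ 3: 0.288, 0.189 → sum = 0.477
V_3 = 0.477 / l_3 = 0.477 / 0.32 = 1.490625 → 1.49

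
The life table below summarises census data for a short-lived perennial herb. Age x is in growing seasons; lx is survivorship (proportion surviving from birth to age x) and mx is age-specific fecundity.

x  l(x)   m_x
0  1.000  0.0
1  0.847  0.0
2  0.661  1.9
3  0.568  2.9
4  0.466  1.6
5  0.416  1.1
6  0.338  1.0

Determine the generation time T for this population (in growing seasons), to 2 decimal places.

lx·mx: 0, 0, 1.2559, 1.6472, 0.7456, 0.4576, 0.338 → R0 = 4.4443
x·lx·mx: 0, 0, 2.5118, 4.9416, 2.9824, 2.288, 2.028 → Σ = 14.7518
T = 14.7518 / 4.4443 = 3.319263… → 3.32

3.32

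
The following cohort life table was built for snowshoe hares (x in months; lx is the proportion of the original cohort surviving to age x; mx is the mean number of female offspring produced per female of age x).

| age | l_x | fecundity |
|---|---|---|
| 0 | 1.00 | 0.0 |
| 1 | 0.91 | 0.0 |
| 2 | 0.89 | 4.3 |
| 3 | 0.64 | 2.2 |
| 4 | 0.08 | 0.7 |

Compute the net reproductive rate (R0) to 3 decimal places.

lx·mx by age: 0, 0, 3.827, 1.408, 0.056
R0 = Σ lx·mx = 5.291 → 5.291

5.291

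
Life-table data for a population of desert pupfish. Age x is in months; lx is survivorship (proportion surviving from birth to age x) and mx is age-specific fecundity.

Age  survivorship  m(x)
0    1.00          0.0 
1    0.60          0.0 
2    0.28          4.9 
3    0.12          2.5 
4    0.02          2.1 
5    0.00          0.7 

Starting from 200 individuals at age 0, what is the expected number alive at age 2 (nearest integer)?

56

Expected survivors = N0 · l_2 = 200 × 0.28 = 56 → 56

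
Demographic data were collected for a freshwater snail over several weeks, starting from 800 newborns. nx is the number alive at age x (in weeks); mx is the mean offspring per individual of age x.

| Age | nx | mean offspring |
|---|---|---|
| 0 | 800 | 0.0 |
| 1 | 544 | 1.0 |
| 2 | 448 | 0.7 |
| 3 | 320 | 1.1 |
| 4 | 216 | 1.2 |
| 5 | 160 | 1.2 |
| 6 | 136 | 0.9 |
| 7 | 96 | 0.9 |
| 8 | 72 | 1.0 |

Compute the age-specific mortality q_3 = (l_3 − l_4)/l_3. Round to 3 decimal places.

lx = nx/n0 = nx/800: 1, 0.68, 0.56, 0.4, 0.27, 0.2, 0.17, 0.12, 0.09
q_3 = (l_3 − l_4) / l_3 = (0.4 − 0.27) / 0.4
     = 0.13 / 0.4 = 0.325 → 0.325

0.325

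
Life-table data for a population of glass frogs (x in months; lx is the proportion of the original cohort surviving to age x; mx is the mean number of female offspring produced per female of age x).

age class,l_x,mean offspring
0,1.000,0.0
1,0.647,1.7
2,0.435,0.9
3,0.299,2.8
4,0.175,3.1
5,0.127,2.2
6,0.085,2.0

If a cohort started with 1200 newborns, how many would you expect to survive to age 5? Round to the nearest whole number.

Expected survivors = N0 · l_5 = 1200 × 0.127 = 152.4 → 152

152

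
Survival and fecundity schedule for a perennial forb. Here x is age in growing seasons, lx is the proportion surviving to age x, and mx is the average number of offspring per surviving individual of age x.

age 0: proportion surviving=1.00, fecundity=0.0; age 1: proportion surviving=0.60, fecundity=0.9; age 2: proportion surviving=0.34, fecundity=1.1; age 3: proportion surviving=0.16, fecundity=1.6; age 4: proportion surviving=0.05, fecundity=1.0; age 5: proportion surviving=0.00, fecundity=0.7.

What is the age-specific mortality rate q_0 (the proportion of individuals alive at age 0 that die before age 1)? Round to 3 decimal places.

q_0 = (l_0 − l_1) / l_0 = (1 − 0.6) / 1
     = 0.4 / 1 = 0.4 → 0.400

0.400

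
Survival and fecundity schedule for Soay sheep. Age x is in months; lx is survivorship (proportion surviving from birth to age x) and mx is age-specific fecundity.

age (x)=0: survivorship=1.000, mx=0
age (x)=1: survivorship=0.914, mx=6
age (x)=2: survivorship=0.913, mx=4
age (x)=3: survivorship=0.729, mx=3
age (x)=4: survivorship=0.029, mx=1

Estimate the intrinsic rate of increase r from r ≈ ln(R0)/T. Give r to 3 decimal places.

1.417

R0 = Σ lx·mx = 0 + 5.484 + 3.652 + 2.187 + 0.029 = 11.352
Σ x·lx·mx = 19.465; T = 19.465/11.352 = 1.71468…
r ≈ ln(R0)/T = ln(11.352)/1.71468… = 1.41682… → 1.417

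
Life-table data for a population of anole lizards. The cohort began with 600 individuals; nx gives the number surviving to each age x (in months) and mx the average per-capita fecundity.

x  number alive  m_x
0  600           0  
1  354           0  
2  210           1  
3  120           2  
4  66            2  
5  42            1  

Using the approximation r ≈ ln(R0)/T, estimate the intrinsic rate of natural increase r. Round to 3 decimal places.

lx = nx/n0 = nx/600: 1, 0.59, 0.35, 0.2, 0.11, 0.07
R0 = Σ lx·mx = 0 + 0 + 0.35 + 0.4 + 0.22 + 0.07 = 1.04
Σ x·lx·mx = 3.13; T = 3.13/1.04 = 3.00962…
r ≈ ln(R0)/T = ln(1.04)/3.00962… = 0.01303… → 0.013

0.013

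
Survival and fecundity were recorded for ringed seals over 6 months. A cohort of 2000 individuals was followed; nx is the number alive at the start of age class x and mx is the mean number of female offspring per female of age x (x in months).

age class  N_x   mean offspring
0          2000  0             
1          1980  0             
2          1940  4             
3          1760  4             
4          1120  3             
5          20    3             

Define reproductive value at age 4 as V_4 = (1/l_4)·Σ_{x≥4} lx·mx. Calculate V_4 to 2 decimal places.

lx = nx/n0 = nx/2000: 1, 0.99, 0.97, 0.88, 0.56, 0.01
lx·mx for x ≥ 4: 1.68, 0.03 → sum = 1.71
V_4 = 1.71 / l_4 = 1.71 / 0.56 = 3.053571… → 3.05

3.05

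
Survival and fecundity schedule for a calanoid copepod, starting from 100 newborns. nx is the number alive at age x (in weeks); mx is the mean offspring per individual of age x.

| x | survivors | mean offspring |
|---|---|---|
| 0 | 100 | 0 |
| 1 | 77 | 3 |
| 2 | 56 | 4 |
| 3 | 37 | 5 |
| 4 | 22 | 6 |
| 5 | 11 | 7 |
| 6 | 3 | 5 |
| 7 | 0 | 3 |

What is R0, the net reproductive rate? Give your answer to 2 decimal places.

lx = nx/n0 = nx/100: 1, 0.77, 0.56, 0.37, 0.22, 0.11, 0.03, 0
lx·mx by age: 0, 2.31, 2.24, 1.85, 1.32, 0.77, 0.15, 0
R0 = Σ lx·mx = 8.64 → 8.64

8.64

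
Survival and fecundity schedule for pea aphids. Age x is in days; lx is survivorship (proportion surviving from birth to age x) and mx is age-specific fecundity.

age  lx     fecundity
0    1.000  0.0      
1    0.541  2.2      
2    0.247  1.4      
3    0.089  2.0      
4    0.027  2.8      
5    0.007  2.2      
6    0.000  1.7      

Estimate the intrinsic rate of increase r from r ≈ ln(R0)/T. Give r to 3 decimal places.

R0 = Σ lx·mx = 0 + 1.1902 + 0.3458 + 0.178 + 0.0756 + 0.0154 + 0 = 1.805
Σ x·lx·mx = 2.7952; T = 2.7952/1.805 = 1.54859…
r ≈ ln(R0)/T = ln(1.805)/1.54859… = 0.38135… → 0.381

0.381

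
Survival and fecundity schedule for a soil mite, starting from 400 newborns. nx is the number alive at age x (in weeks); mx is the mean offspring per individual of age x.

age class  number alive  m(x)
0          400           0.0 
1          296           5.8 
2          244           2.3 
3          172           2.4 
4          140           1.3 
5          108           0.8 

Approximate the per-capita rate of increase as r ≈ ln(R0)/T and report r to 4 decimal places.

lx = nx/n0 = nx/400: 1, 0.74, 0.61, 0.43, 0.35, 0.27
R0 = Σ lx·mx = 0 + 4.292 + 1.403 + 1.032 + 0.455 + 0.216 = 7.398
Σ x·lx·mx = 13.094; T = 13.094/7.398 = 1.76994…
r ≈ ln(R0)/T = ln(7.398)/1.76994… = 1.130667… → 1.1307

1.1307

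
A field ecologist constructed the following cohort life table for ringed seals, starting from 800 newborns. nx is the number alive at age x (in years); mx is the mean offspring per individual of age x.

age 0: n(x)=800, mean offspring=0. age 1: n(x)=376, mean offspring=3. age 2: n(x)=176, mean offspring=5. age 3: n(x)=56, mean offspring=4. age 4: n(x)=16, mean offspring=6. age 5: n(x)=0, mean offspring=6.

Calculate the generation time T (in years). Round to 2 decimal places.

lx = nx/n0 = nx/800: 1, 0.47, 0.22, 0.07, 0.02, 0
lx·mx: 0, 1.41, 1.1, 0.28, 0.12, 0 → R0 = 2.91
x·lx·mx: 0, 1.41, 2.2, 0.84, 0.48, 0 → Σ = 4.93
T = 4.93 / 2.91 = 1.694158… → 1.69

1.69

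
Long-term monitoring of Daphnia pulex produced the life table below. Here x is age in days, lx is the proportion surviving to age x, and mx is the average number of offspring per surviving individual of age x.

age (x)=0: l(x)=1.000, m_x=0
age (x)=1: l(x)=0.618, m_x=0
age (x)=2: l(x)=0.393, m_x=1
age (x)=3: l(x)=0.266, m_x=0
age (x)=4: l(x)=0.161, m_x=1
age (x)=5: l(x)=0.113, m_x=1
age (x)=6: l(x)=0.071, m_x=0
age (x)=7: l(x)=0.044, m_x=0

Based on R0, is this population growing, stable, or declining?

declining

R0 = Σ lx·mx = 0 + 0 + 0.393 + 0 + 0.161 + 0.113 + 0 + 0 = 0.667
R0 < 1, so the population is declining.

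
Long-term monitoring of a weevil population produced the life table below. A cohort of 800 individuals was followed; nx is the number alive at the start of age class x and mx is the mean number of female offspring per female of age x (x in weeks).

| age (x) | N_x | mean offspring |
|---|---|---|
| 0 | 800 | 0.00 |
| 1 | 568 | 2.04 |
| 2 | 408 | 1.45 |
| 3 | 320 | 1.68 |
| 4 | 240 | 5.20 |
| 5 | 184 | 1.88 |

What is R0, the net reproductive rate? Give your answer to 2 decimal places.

lx = nx/n0 = nx/800: 1, 0.71, 0.51, 0.4, 0.3, 0.23
lx·mx by age: 0, 1.4484, 0.7395, 0.672, 1.56, 0.4324
R0 = Σ lx·mx = 4.8523 → 4.85

4.85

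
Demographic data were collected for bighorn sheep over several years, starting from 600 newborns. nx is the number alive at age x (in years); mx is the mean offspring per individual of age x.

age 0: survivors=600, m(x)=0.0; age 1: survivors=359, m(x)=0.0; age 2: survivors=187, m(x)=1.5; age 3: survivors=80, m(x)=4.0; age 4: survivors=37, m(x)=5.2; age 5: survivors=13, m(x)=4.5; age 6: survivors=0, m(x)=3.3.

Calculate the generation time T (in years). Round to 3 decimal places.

lx = nx/n0 = nx/600: 1, 0.59833…, 0.31167…, 0.13333…, 0.06167…, 0.02167…, 0
lx·mx: 0, 0, 0.4675…, 0.533333…, 0.320667…, 0.0975…, 0 → R0 = 1.419…
x·lx·mx: 0, 0, 0.935…, 1.6…, 1.282667…, 0.4875…, 0 → Σ = 4.305167…
T = 4.305167… / 1.419… = 3.033944… → 3.034

3.034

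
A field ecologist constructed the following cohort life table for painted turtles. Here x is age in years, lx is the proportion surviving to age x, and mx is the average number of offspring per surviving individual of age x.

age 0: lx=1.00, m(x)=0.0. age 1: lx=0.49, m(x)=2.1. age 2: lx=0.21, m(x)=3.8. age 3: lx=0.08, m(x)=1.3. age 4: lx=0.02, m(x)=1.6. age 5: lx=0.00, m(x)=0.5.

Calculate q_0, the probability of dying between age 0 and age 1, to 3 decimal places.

q_0 = (l_0 − l_1) / l_0 = (1 − 0.49) / 1
     = 0.51 / 1 = 0.51 → 0.510

0.510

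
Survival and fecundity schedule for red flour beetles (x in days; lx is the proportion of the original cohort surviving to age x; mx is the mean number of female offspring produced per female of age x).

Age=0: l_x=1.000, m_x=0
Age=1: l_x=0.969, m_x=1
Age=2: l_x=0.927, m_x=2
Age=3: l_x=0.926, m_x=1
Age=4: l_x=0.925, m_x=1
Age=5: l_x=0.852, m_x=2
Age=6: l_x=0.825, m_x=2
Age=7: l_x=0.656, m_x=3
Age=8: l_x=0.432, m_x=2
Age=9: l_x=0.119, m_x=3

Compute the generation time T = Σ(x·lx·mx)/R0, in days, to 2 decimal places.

lx·mx: 0, 0.969, 1.854, 0.926, 0.925, 1.704, 1.65, 1.968, 0.864, 0.357 → R0 = 11.217
x·lx·mx: 0, 0.969, 3.708, 2.778, 3.7, 8.52, 9.9, 13.776, 6.912, 3.213 → Σ = 53.476
T = 53.476 / 11.217 = 4.767407… → 4.77

4.77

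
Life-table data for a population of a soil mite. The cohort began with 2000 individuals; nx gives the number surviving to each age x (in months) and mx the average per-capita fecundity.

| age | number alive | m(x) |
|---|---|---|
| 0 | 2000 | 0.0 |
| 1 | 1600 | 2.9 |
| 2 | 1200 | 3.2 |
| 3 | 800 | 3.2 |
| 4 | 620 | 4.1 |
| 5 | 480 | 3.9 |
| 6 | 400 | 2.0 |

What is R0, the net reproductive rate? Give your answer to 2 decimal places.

8.13

lx = nx/n0 = nx/2000: 1, 0.8, 0.6, 0.4, 0.31, 0.24, 0.2
lx·mx by age: 0, 2.32, 1.92, 1.28, 1.271, 0.936, 0.4
R0 = Σ lx·mx = 8.127 → 8.13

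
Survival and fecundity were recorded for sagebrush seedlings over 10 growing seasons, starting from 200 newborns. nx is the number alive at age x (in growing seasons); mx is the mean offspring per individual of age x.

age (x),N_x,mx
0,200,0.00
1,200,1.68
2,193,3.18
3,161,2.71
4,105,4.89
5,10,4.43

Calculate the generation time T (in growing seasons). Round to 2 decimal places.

2.65

lx = nx/n0 = nx/200: 1, 1, 0.965, 0.805, 0.525, 0.05
lx·mx: 0, 1.68, 3.0687, 2.18155, 2.56725, 0.2215 → R0 = 9.719
x·lx·mx: 0, 1.68, 6.1374, 6.54465, 10.269, 1.1075 → Σ = 25.73855
T = 25.73855 / 9.719 = 2.648271… → 2.65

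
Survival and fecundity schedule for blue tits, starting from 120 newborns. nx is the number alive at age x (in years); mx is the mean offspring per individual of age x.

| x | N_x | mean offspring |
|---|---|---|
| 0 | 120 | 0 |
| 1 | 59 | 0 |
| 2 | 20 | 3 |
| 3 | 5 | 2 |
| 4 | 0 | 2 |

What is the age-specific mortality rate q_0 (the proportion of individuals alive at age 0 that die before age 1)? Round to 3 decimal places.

lx = nx/n0 = nx/120: 1, 0.49167…, 0.16667…, 0.04167…, 0
q_0 = (l_0 − l_1) / l_0 = (1 − 0.491667…) / 1
     = 0.508333… / 1 = 0.508333… → 0.508

0.508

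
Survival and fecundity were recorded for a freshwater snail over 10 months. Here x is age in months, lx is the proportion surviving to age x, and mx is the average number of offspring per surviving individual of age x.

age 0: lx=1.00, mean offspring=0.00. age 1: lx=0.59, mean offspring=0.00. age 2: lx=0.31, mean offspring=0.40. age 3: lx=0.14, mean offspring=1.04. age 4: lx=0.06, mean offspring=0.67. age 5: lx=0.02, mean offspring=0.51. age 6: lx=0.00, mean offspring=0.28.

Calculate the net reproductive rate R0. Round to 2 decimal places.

lx·mx by age: 0, 0, 0.124, 0.1456, 0.0402, 0.0102, 0
R0 = Σ lx·mx = 0.32 → 0.32

0.32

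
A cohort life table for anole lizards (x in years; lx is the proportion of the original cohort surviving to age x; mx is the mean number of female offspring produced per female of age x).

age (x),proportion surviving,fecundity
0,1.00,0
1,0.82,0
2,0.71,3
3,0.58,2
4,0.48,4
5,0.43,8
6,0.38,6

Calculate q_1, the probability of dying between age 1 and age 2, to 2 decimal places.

0.13

q_1 = (l_1 − l_2) / l_1 = (0.82 − 0.71) / 0.82
     = 0.11 / 0.82 = 0.134146… → 0.13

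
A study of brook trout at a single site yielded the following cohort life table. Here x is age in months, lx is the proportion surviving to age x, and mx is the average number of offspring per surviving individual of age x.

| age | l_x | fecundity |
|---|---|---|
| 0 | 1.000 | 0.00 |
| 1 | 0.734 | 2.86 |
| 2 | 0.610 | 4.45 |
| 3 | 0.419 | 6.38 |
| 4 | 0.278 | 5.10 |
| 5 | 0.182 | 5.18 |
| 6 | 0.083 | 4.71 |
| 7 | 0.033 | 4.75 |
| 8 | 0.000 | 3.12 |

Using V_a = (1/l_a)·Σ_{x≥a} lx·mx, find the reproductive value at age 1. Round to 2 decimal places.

14.16

lx·mx for x ≥ 1: 2.09924, 2.7145, 2.67322, 1.4178, 0.94276, 0.39093, 0.15675, 0 → sum = 10.3952
V_1 = 10.3952 / l_1 = 10.3952 / 0.734 = 14.162398… → 14.16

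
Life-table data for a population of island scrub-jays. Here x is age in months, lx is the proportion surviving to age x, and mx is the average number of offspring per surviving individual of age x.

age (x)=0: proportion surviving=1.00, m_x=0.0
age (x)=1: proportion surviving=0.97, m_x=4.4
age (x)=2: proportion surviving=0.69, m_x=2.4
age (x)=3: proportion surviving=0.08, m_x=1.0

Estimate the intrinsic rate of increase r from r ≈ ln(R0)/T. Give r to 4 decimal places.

1.3762

R0 = Σ lx·mx = 0 + 4.268 + 1.656 + 0.08 = 6.004
Σ x·lx·mx = 7.82; T = 7.82/6.004 = 1.30247…
r ≈ ln(R0)/T = ln(6.004)/1.30247… = 1.37618… → 1.3762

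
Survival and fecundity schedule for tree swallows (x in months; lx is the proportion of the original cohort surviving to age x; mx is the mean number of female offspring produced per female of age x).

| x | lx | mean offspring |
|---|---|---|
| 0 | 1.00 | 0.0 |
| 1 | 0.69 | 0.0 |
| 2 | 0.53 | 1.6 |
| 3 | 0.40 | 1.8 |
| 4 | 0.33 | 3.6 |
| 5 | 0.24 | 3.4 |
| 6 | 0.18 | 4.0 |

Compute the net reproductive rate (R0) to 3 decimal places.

lx·mx by age: 0, 0, 0.848, 0.72, 1.188, 0.816, 0.72
R0 = Σ lx·mx = 4.292 → 4.292

4.292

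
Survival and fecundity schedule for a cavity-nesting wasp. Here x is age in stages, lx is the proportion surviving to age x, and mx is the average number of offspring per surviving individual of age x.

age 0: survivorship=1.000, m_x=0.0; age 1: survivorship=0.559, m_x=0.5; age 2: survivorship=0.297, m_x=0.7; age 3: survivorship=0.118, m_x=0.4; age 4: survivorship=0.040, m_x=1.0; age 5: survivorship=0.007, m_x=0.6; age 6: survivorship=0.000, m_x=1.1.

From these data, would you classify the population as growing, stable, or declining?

declining

R0 = Σ lx·mx = 0 + 0.2795 + 0.2079 + 0.0472 + 0.04 + 0.0042 + 0 = 0.5788
R0 < 1, so the population is declining.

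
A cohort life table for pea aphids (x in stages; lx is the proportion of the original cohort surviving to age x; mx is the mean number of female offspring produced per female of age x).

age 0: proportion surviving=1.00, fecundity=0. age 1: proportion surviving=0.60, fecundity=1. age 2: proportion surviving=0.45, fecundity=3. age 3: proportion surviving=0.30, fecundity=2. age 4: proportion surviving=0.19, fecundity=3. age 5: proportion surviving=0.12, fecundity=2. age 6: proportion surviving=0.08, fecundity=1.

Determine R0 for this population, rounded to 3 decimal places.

lx·mx by age: 0, 0.6, 1.35, 0.6, 0.57, 0.24, 0.08
R0 = Σ lx·mx = 3.44 → 3.440

3.440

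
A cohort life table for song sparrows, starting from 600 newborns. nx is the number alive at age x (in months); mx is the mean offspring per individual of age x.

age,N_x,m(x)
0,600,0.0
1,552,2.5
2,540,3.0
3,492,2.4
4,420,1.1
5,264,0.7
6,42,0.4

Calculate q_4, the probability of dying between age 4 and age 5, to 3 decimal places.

lx = nx/n0 = nx/600: 1, 0.92, 0.9, 0.82, 0.7, 0.44, 0.07
q_4 = (l_4 − l_5) / l_4 = (0.7 − 0.44) / 0.7
     = 0.26 / 0.7 = 0.371429… → 0.371

0.371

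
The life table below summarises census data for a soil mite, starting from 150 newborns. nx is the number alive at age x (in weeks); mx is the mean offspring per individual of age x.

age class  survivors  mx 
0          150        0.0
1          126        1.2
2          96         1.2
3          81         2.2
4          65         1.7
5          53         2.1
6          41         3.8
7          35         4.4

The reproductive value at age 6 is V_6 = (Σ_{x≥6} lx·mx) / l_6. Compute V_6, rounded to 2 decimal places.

lx = nx/n0 = nx/150: 1, 0.84, 0.64, 0.54, 0.43333…, 0.35333…, 0.27333…, 0.23333…
lx·mx for x ≥ 6: 1.038667…, 1.026667… → sum = 2.065333…
V_6 = 2.065333… / l_6 = 2.065333… / 0.273333… = 7.556098… → 7.56

7.56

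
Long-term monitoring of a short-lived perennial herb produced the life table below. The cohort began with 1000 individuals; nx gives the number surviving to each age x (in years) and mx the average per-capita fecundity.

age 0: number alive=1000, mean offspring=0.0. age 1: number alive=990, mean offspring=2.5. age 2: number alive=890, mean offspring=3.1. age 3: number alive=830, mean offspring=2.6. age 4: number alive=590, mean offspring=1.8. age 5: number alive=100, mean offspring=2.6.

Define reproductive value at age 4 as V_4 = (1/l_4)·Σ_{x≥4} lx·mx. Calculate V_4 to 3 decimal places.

2.241

lx = nx/n0 = nx/1000: 1, 0.99, 0.89, 0.83, 0.59, 0.1
lx·mx for x ≥ 4: 1.062, 0.26 → sum = 1.322
V_4 = 1.322 / l_4 = 1.322 / 0.59 = 2.240678… → 2.241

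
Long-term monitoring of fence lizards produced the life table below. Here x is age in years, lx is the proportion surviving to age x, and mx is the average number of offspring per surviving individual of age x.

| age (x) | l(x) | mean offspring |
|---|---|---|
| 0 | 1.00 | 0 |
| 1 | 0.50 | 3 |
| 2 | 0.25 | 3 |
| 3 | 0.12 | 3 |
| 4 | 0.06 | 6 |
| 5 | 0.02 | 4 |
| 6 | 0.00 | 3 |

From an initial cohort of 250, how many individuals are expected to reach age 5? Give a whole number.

5

Expected survivors = N0 · l_5 = 250 × 0.02 = 5 → 5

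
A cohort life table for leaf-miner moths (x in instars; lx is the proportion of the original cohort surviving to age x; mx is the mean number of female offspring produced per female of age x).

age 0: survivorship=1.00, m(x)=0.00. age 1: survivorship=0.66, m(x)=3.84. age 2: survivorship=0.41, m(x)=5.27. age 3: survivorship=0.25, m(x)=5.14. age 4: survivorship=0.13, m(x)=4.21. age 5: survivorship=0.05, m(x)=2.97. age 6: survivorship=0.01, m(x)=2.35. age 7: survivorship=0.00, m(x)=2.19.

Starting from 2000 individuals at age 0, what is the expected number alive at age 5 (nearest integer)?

Expected survivors = N0 · l_5 = 2000 × 0.05 = 100 → 100

100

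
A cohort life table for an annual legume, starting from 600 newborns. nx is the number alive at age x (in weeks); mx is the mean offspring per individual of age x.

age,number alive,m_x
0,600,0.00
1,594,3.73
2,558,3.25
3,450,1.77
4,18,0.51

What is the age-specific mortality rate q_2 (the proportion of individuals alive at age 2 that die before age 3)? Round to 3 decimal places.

lx = nx/n0 = nx/600: 1, 0.99, 0.93, 0.75, 0.03
q_2 = (l_2 − l_3) / l_2 = (0.93 − 0.75) / 0.93
     = 0.18 / 0.93 = 0.193548… → 0.194

0.194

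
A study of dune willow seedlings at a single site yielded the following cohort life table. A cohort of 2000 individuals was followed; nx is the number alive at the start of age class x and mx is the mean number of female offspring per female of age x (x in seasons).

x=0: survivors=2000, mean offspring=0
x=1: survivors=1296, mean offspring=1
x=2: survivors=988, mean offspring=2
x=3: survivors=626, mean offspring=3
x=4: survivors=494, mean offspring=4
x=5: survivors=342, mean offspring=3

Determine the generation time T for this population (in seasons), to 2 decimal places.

2.93

lx = nx/n0 = nx/2000: 1, 0.648, 0.494, 0.313, 0.247, 0.171
lx·mx: 0, 0.648, 0.988, 0.939, 0.988, 0.513 → R0 = 4.076
x·lx·mx: 0, 0.648, 1.976, 2.817, 3.952, 2.565 → Σ = 11.958
T = 11.958 / 4.076 = 2.933759… → 2.93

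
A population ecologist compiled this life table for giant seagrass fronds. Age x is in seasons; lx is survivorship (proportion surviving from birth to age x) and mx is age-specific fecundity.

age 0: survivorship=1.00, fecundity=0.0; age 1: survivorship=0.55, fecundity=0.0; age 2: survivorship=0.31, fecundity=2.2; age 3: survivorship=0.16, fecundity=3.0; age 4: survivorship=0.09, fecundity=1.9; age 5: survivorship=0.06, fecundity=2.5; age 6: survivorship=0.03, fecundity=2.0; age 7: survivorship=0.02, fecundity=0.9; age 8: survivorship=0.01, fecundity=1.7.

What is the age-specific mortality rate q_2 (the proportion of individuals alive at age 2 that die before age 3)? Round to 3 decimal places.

0.484

q_2 = (l_2 − l_3) / l_2 = (0.31 − 0.16) / 0.31
     = 0.15 / 0.31 = 0.483871… → 0.484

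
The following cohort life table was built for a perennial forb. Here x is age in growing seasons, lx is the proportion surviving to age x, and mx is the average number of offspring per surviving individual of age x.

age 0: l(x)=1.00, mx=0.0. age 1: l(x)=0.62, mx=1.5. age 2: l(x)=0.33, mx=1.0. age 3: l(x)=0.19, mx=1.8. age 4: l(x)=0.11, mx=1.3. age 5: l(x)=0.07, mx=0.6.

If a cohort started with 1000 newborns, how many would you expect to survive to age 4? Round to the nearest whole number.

Expected survivors = N0 · l_4 = 1000 × 0.11 = 110 → 110

110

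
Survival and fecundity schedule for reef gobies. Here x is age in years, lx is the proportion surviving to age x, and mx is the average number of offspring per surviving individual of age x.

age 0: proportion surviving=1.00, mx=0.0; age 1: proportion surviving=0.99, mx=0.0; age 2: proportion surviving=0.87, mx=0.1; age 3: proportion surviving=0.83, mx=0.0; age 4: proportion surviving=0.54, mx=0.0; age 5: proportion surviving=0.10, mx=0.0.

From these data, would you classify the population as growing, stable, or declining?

declining

R0 = Σ lx·mx = 0 + 0 + 0.087 + 0 + 0 + 0 = 0.087
R0 < 1, so the population is declining.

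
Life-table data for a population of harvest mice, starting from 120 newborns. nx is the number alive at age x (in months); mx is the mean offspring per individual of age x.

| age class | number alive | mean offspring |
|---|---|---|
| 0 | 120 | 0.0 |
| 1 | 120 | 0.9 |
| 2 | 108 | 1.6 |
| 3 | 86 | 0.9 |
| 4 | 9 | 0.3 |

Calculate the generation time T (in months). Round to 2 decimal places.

1.93

lx = nx/n0 = nx/120: 1, 1, 0.9, 0.71667…, 0.075
lx·mx: 0, 0.9, 1.44, 0.645…, 0.0225 → R0 = 3.0075…
x·lx·mx: 0, 0.9, 2.88, 1.935…, 0.09 → Σ = 5.805…
T = 5.805… / 3.0075… = 1.930175… → 1.93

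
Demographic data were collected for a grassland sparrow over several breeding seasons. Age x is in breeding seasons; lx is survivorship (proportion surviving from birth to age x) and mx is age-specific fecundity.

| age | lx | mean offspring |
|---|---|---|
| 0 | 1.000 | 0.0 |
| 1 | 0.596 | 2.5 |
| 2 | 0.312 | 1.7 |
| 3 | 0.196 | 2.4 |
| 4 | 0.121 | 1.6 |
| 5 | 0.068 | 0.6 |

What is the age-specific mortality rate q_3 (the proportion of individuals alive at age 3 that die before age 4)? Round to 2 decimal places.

q_3 = (l_3 − l_4) / l_3 = (0.196 − 0.121) / 0.196
     = 0.075 / 0.196 = 0.382653… → 0.38

0.38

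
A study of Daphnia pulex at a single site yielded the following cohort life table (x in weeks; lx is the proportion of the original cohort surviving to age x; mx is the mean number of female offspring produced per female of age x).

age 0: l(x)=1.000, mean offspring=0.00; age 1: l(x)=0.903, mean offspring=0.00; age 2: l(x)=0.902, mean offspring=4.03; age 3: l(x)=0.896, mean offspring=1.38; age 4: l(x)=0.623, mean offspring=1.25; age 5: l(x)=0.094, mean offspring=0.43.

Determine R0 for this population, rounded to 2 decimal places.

5.69

lx·mx by age: 0, 0, 3.63506, 1.23648, 0.77875, 0.04042
R0 = Σ lx·mx = 5.69071 → 5.69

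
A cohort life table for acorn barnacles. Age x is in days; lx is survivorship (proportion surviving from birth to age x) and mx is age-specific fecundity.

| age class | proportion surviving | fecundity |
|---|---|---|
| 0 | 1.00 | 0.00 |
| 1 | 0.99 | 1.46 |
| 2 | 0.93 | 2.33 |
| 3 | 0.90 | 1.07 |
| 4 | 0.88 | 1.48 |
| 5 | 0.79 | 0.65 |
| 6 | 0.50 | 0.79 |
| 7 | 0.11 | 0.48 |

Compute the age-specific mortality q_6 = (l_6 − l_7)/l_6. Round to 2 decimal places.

0.78

q_6 = (l_6 − l_7) / l_6 = (0.5 − 0.11) / 0.5
     = 0.39 / 0.5 = 0.78 → 0.78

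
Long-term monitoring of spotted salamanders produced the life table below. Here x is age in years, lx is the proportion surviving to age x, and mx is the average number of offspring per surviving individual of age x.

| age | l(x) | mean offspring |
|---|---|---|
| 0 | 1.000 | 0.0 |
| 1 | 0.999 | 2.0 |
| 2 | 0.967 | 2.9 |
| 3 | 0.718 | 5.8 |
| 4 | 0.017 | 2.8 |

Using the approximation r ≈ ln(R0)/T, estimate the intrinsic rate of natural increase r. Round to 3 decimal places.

R0 = Σ lx·mx = 0 + 1.998 + 2.8043 + 4.1644 + 0.0476 = 9.0143
Σ x·lx·mx = 20.2902; T = 20.2902/9.0143 = 2.25089…
r ≈ ln(R0)/T = ln(9.0143)/2.25089… = 0.97686… → 0.977

0.977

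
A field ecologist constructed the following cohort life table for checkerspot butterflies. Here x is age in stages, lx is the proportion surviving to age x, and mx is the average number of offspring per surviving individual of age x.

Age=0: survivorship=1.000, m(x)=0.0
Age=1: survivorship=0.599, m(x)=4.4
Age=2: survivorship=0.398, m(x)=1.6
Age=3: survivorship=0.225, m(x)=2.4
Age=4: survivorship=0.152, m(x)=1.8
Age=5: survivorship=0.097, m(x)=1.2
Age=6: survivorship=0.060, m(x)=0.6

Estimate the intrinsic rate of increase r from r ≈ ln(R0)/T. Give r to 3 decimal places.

R0 = Σ lx·mx = 0 + 2.6356 + 0.6368 + 0.54 + 0.2736 + 0.1164 + 0.036 = 4.2384
Σ x·lx·mx = 7.4216; T = 7.4216/4.2384 = 1.75104…
r ≈ ln(R0)/T = ln(4.2384)/1.75104… = 0.82476… → 0.825

0.825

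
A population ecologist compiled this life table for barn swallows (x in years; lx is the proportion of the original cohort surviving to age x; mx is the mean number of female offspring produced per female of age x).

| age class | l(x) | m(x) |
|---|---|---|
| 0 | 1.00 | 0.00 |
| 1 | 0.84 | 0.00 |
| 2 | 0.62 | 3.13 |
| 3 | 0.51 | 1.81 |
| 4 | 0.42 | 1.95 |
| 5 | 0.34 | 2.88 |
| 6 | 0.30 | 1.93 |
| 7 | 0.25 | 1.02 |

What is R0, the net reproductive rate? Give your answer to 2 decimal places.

lx·mx by age: 0, 0, 1.9406, 0.9231, 0.819, 0.9792, 0.579, 0.255
R0 = Σ lx·mx = 5.4959 → 5.50

5.50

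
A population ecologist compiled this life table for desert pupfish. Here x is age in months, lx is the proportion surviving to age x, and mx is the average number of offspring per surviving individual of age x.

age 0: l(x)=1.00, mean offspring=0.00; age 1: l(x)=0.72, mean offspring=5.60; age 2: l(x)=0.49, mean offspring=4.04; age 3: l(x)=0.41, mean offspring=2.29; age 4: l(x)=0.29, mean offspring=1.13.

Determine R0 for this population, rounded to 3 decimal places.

7.278

lx·mx by age: 0, 4.032, 1.9796, 0.9389, 0.3277
R0 = Σ lx·mx = 7.2782 → 7.278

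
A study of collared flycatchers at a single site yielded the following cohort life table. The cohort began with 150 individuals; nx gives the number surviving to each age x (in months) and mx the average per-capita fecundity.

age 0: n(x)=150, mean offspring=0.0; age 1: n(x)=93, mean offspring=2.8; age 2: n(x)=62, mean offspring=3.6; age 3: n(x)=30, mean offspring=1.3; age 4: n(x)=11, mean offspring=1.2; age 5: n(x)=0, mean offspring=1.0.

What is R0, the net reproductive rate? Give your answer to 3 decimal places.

3.572

lx = nx/n0 = nx/150: 1, 0.62, 0.41333…, 0.2, 0.07333…, 0
lx·mx by age: 0, 1.736, 1.488…, 0.26, 0.088…, 0
R0 = Σ lx·mx = 3.572… → 3.572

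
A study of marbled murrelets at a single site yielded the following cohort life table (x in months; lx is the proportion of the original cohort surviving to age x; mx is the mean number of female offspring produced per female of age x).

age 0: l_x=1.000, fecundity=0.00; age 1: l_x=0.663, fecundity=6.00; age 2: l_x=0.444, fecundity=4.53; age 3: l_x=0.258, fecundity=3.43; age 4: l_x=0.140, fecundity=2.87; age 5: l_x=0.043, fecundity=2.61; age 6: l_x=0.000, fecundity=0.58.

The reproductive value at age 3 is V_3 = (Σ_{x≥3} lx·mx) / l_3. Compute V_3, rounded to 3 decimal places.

lx·mx for x ≥ 3: 0.88494, 0.4018, 0.11223, 0 → sum = 1.39897
V_3 = 1.39897 / l_3 = 1.39897 / 0.258 = 5.422364… → 5.422

5.422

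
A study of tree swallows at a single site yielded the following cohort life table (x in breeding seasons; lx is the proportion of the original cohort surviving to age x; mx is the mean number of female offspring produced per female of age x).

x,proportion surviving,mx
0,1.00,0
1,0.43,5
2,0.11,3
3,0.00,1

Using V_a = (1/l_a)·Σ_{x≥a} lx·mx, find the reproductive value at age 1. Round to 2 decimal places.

5.77

lx·mx for x ≥ 1: 2.15, 0.33, 0 → sum = 2.48
V_1 = 2.48 / l_1 = 2.48 / 0.43 = 5.767442… → 5.77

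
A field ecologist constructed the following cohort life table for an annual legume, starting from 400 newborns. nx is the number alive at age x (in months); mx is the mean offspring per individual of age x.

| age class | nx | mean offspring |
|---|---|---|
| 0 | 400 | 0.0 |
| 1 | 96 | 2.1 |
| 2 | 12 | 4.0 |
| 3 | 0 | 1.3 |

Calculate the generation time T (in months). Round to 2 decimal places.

1.19

lx = nx/n0 = nx/400: 1, 0.24, 0.03, 0
lx·mx: 0, 0.504, 0.12, 0 → R0 = 0.624
x·lx·mx: 0, 0.504, 0.24, 0 → Σ = 0.744
T = 0.744 / 0.624 = 1.192308… → 1.19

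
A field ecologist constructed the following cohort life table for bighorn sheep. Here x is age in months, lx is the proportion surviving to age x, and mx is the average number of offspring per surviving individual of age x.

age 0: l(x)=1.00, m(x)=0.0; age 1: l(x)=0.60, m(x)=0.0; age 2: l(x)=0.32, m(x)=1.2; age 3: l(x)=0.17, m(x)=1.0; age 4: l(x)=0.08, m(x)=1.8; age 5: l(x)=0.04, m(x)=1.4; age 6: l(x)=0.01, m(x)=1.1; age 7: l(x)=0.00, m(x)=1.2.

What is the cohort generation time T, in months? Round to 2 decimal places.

lx·mx: 0, 0, 0.384, 0.17, 0.144, 0.056, 0.011, 0 → R0 = 0.765
x·lx·mx: 0, 0, 0.768, 0.51, 0.576, 0.28, 0.066, 0 → Σ = 2.2
T = 2.2 / 0.765 = 2.875817… → 2.88

2.88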